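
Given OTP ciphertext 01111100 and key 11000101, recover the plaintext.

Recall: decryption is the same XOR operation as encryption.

Step 1: XOR ciphertext with key:
  Ciphertext: 01111100
  Key:        11000101
  XOR:        10111001
Step 2: Plaintext = 10111001 = 185 in decimal.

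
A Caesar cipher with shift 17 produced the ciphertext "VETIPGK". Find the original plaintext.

Step 1: Reverse the shift by subtracting 17 from each letter position.
  V (position 21) -> position (21-17) mod 26 = 4 -> E
  E (position 4) -> position (4-17) mod 26 = 13 -> N
  T (position 19) -> position (19-17) mod 26 = 2 -> C
  I (position 8) -> position (8-17) mod 26 = 17 -> R
  P (position 15) -> position (15-17) mod 26 = 24 -> Y
  G (position 6) -> position (6-17) mod 26 = 15 -> P
  K (position 10) -> position (10-17) mod 26 = 19 -> T
Decrypted message: ENCRYPT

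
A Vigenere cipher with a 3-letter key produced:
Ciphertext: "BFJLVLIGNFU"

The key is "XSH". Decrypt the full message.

Step 1: Key 'XSH' has length 3. Extended key: XSHXSHXSHXS
Step 2: Decrypt each position:
  B(1) - X(23) = 4 = E
  F(5) - S(18) = 13 = N
  J(9) - H(7) = 2 = C
  L(11) - X(23) = 14 = O
  V(21) - S(18) = 3 = D
  L(11) - H(7) = 4 = E
  I(8) - X(23) = 11 = L
  G(6) - S(18) = 14 = O
  N(13) - H(7) = 6 = G
  F(5) - X(23) = 8 = I
  U(20) - S(18) = 2 = C
Plaintext: ENCODELOGIC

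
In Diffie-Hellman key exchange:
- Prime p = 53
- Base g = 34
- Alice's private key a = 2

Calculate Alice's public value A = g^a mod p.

Step 1: A = g^a mod p = 34^2 mod 53.
  34^1 mod 53 = 34
  34^2 mod 53 = (34 * 34) mod 53 = 43
Result: A = 43.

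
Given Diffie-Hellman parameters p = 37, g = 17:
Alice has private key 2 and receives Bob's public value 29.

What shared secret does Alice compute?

Step 1: s = B^a mod p = 29^2 mod 37.
  29^1 mod 37 = 29
  29^2 mod 37 = (29 * 29) mod 37 = 27
Result: shared secret = 27.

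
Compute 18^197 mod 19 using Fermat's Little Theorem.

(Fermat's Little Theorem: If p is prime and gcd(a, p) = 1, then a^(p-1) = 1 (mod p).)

Step 1: Since 19 is prime, by Fermat's Little Theorem: 18^18 = 1 (mod 19).
Step 2: Reduce exponent: 197 mod 18 = 17.
Step 3: So 18^197 = 18^17 (mod 19).
Step 4: 18^17 mod 19 = 18.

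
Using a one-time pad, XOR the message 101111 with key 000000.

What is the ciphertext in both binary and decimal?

Step 1: Write out the XOR operation bit by bit:
  Message: 101111
  Key:     000000
  XOR:     101111
Step 2: Convert to decimal: 101111 = 47.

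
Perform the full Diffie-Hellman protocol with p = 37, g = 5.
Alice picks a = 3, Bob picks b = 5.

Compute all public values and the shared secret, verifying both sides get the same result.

Step 1: A = g^a mod p = 5^3 mod 37 = 14.
Step 2: B = g^b mod p = 5^5 mod 37 = 17.
Step 3: Alice computes s = B^a mod p = 17^3 mod 37 = 29.
Step 4: Bob computes s = A^b mod p = 14^5 mod 37 = 29.
Both sides agree: shared secret = 29.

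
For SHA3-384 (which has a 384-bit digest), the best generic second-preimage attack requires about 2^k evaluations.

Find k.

Step 1: The hash has a 384-bit output.
Step 2: Second-preimage resistance means: given a specific input x, it should be infeasible to find a different y with h(y) = h(x).
With a 384-bit output, a generic search for a second preimage costs about 2^384 evaluations (each trial matches the fixed target with probability 2^-384).
Step 3: Security level = 384 bits.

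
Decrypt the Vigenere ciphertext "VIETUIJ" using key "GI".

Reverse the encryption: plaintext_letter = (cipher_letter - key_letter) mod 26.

Step 1: Extend key: GIGIGIG
Step 2: Decrypt each letter (c - k) mod 26:
  V(21) - G(6) = (21-6) mod 26 = 15 = P
  I(8) - I(8) = (8-8) mod 26 = 0 = A
  E(4) - G(6) = (4-6) mod 26 = 24 = Y
  T(19) - I(8) = (19-8) mod 26 = 11 = L
  U(20) - G(6) = (20-6) mod 26 = 14 = O
  I(8) - I(8) = (8-8) mod 26 = 0 = A
  J(9) - G(6) = (9-6) mod 26 = 3 = D
Plaintext: PAYLOAD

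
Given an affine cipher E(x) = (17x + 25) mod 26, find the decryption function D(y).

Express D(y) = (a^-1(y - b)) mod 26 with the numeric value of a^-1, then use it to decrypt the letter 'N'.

Step 1: Find a^-1, the modular inverse of 17 mod 26.
Step 2: We need 17 * a^-1 = 1 (mod 26).
Step 3: 17 * 23 = 391 = 15 * 26 + 1, so a^-1 = 23.
Step 4: D(y) = 23(y - 25) mod 26.
Step 5: Apply to 'N' (y = 13): D(13) = 23 * (13 - 25) mod 26 = 23 * -12 mod 26 = 10 -> 'K'.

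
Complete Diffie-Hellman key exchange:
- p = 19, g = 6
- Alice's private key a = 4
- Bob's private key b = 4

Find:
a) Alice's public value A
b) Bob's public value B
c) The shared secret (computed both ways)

Step 1: A = g^a mod p = 6^4 mod 19 = 4.
Step 2: B = g^b mod p = 6^4 mod 19 = 4.
Step 3: Alice computes s = B^a mod p = 4^4 mod 19 = 9.
Step 4: Bob computes s = A^b mod p = 4^4 mod 19 = 9.
Both sides agree: shared secret = 9.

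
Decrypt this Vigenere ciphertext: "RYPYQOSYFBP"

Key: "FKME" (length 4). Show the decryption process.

Step 1: Key 'FKME' has length 4. Extended key: FKMEFKMEFKM
Step 2: Decrypt each position:
  R(17) - F(5) = 12 = M
  Y(24) - K(10) = 14 = O
  P(15) - M(12) = 3 = D
  Y(24) - E(4) = 20 = U
  Q(16) - F(5) = 11 = L
  O(14) - K(10) = 4 = E
  S(18) - M(12) = 6 = G
  Y(24) - E(4) = 20 = U
  F(5) - F(5) = 0 = A
  B(1) - K(10) = 17 = R
  P(15) - M(12) = 3 = D
Plaintext: MODULEGUARD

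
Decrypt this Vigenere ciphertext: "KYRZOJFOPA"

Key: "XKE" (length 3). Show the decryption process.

Step 1: Key 'XKE' has length 3. Extended key: XKEXKEXKEX
Step 2: Decrypt each position:
  K(10) - X(23) = 13 = N
  Y(24) - K(10) = 14 = O
  R(17) - E(4) = 13 = N
  Z(25) - X(23) = 2 = C
  O(14) - K(10) = 4 = E
  J(9) - E(4) = 5 = F
  F(5) - X(23) = 8 = I
  O(14) - K(10) = 4 = E
  P(15) - E(4) = 11 = L
  A(0) - X(23) = 3 = D
Plaintext: NONCEFIELD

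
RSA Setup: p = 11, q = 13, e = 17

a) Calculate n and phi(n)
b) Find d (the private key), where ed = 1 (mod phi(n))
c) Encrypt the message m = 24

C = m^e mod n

Step 1: n = 11 * 13 = 143.
Step 2: phi(n) = (11-1)(13-1) = 10 * 12 = 120.
Step 3: Find d = 17^(-1) mod 120 = 113.
  Verify: 17 * 113 = 1921 = 1 (mod 120).
Step 4: C = 24^17 mod 143 = 7.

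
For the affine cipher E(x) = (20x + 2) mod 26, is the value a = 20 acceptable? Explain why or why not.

Step 1: Compute gcd(20, 26).
Step 2: gcd(20, 26) = 2.
Since gcd = 2 != 1, 20 shares a common factor with 26, so it cannot be used.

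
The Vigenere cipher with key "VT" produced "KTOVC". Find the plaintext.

Step 1: Extend key: VTVTV
Step 2: Decrypt each letter (c - k) mod 26:
  K(10) - V(21) = (10-21) mod 26 = 15 = P
  T(19) - T(19) = (19-19) mod 26 = 0 = A
  O(14) - V(21) = (14-21) mod 26 = 19 = T
  V(21) - T(19) = (21-19) mod 26 = 2 = C
  C(2) - V(21) = (2-21) mod 26 = 7 = H
Plaintext: PATCH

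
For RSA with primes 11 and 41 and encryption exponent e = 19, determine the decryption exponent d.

Step 1: n = 11 * 41 = 451.
Step 2: phi(n) = 10 * 40 = 400.
Step 3: Find d such that 19 * d = 1 (mod 400).
Step 4: d = 19^(-1) mod 400 = 379.
Verification: 19 * 379 = 7201 = 18 * 400 + 1.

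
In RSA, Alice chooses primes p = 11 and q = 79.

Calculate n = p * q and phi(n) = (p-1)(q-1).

Step 1: n = p * q = 11 * 79 = 869.
Step 2: phi(n) = (p-1)(q-1) = 10 * 78 = 780.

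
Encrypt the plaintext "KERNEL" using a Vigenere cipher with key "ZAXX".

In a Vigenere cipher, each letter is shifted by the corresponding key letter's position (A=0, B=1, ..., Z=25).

Step 1: Repeat key to match plaintext length:
  Plaintext: KERNEL
  Key:       ZAXXZA
Step 2: Encrypt each letter:
  K(10) + Z(25) = (10+25) mod 26 = 9 = J
  E(4) + A(0) = (4+0) mod 26 = 4 = E
  R(17) + X(23) = (17+23) mod 26 = 14 = O
  N(13) + X(23) = (13+23) mod 26 = 10 = K
  E(4) + Z(25) = (4+25) mod 26 = 3 = D
  L(11) + A(0) = (11+0) mod 26 = 11 = L
Ciphertext: JEOKDL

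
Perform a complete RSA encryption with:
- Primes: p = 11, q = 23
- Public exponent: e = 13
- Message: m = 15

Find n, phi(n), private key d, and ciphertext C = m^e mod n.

Step 1: n = 11 * 23 = 253.
Step 2: phi(n) = (11-1)(23-1) = 10 * 22 = 220.
Step 3: Find d = 13^(-1) mod 220 = 17.
  Verify: 13 * 17 = 221 = 1 (mod 220).
Step 4: C = 15^13 mod 253 = 97.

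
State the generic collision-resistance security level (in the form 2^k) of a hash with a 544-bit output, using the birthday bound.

Step 1: The birthday paradox gives collision probability ~50% after sqrt(2^n) = 2^(n/2) hashes.
Step 2: For 544-bit output: 2^(544/2) = 2^272.
Step 3: Approximately 2^272 hash computations needed.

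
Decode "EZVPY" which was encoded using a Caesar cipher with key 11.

Step 1: Reverse the shift by subtracting 11 from each letter position.
  E (position 4) -> position (4-11) mod 26 = 19 -> T
  Z (position 25) -> position (25-11) mod 26 = 14 -> O
  V (position 21) -> position (21-11) mod 26 = 10 -> K
  P (position 15) -> position (15-11) mod 26 = 4 -> E
  Y (position 24) -> position (24-11) mod 26 = 13 -> N
Decrypted message: TOKEN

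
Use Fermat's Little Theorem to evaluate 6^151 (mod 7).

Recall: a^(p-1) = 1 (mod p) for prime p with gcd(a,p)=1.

Step 1: Since 7 is prime, by Fermat's Little Theorem: 6^6 = 1 (mod 7).
Step 2: Reduce exponent: 151 mod 6 = 1.
Step 3: So 6^151 = 6^1 (mod 7).
Step 4: 6^1 mod 7 = 6.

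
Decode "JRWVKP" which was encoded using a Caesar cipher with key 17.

Step 1: Reverse the shift by subtracting 17 from each letter position.
  J (position 9) -> position (9-17) mod 26 = 18 -> S
  R (position 17) -> position (17-17) mod 26 = 0 -> A
  W (position 22) -> position (22-17) mod 26 = 5 -> F
  V (position 21) -> position (21-17) mod 26 = 4 -> E
  K (position 10) -> position (10-17) mod 26 = 19 -> T
  P (position 15) -> position (15-17) mod 26 = 24 -> Y
Decrypted message: SAFETY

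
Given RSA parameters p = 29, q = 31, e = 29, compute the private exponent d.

Step 1: n = 29 * 31 = 899.
Step 2: phi(n) = 28 * 30 = 840.
Step 3: Find d such that 29 * d = 1 (mod 840).
Step 4: d = 29^(-1) mod 840 = 29.
Verification: 29 * 29 = 841 = 1 * 840 + 1.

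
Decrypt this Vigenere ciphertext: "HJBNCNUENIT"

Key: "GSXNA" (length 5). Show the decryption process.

Step 1: Key 'GSXNA' has length 5. Extended key: GSXNAGSXNAG
Step 2: Decrypt each position:
  H(7) - G(6) = 1 = B
  J(9) - S(18) = 17 = R
  B(1) - X(23) = 4 = E
  N(13) - N(13) = 0 = A
  C(2) - A(0) = 2 = C
  N(13) - G(6) = 7 = H
  U(20) - S(18) = 2 = C
  E(4) - X(23) = 7 = H
  N(13) - N(13) = 0 = A
  I(8) - A(0) = 8 = I
  T(19) - G(6) = 13 = N
Plaintext: BREACHCHAIN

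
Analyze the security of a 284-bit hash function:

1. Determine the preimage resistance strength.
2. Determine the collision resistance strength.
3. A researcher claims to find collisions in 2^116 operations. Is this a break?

Step 1: Preimage resistance requires brute-force of 2^284 operations.
Step 2: Collision resistance (birthday bound) = 2^(284/2) = 2^142.
Step 3: The claimed attack costs 2^116 operations.
Step 4: Since 2^116 < 2^142, the claimed attack beats the generic birthday bound, so collision resistance is broken.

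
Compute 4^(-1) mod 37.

Step 1: We need x such that 4 * x = 1 (mod 37).
Step 2: Using the extended Euclidean algorithm or trial:
  4 * 28 = 112 = 3 * 37 + 1.
Step 3: Since 112 mod 37 = 1, the inverse is x = 28.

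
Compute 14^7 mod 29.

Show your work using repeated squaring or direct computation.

Step 1: Compute 14^7 mod 29 step by step, reducing modulo 29 at each step.
  14^1 mod 29 = 14
  14^2 mod 29 = (14 * 14) mod 29 = 22
  14^3 mod 29 = (22 * 14) mod 29 = 18
  14^4 mod 29 = (18 * 14) mod 29 = 20
  14^5 mod 29 = (20 * 14) mod 29 = 19
  14^6 mod 29 = (19 * 14) mod 29 = 5
  14^7 mod 29 = (5 * 14) mod 29 = 12
Step 2: Result = 12.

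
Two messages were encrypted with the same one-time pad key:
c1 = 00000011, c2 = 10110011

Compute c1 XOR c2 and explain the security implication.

Step 1: c1 XOR c2 = (m1 XOR k) XOR (m2 XOR k).
Step 2: By XOR associativity/commutativity: = m1 XOR m2 XOR k XOR k = m1 XOR m2.
Step 3: 00000011 XOR 10110011 = 10110000 = 176.
Step 4: The key cancels out! An attacker learns m1 XOR m2 = 176, revealing the relationship between plaintexts.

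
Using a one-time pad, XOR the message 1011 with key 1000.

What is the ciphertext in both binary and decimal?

Step 1: Write out the XOR operation bit by bit:
  Message: 1011
  Key:     1000
  XOR:     0011
Step 2: Convert to decimal: 0011 = 3.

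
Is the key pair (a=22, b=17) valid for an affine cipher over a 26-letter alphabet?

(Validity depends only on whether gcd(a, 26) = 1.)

Step 1: Compute gcd(22, 26).
Step 2: gcd(22, 26) = 2.
Since gcd = 2 != 1, 22 shares a common factor with 26, so it cannot be used.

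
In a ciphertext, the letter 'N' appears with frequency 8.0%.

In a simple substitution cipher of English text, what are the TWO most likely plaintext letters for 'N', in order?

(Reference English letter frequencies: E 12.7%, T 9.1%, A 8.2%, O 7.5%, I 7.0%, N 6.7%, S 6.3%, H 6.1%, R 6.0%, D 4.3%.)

Step 1: Observed frequency of 'N' is 8.0%.
Step 2: Compute distances to each reference frequency and sort:
  A (8.2%): difference = 0.2% <-- BEST
  O (7.5%): difference = 0.5% <-- RUNNER-UP
  I (7.0%): difference = 1.0%
  T (9.1%): difference = 1.1%
  N (6.7%): difference = 1.3%
Step 3: Most likely is 'A' (8.2%, diff 0.2%); second most likely is 'O' (7.5%, diff 0.5%).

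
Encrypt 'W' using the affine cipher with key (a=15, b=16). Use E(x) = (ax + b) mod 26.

Step 1: Convert 'W' to number: x = 22.
Step 2: E(22) = (15 * 22 + 16) mod 26 = 346 mod 26 = 8.
Step 3: Convert 8 back to letter: I.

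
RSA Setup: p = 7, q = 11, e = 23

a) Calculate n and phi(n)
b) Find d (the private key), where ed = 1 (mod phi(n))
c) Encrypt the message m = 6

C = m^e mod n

Step 1: n = 7 * 11 = 77.
Step 2: phi(n) = (7-1)(11-1) = 6 * 10 = 60.
Step 3: Find d = 23^(-1) mod 60 = 47.
  Verify: 23 * 47 = 1081 = 1 (mod 60).
Step 4: C = 6^23 mod 77 = 62.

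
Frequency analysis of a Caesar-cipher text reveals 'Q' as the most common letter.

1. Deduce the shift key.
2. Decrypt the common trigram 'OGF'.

Step 1: In English, 'E' is the most frequent letter (12.7%).
Step 2: The most frequent ciphertext letter is 'Q' (position 16).
Step 3: Shift = (16 - 4) mod 26 = 12.
Step 4: Decrypt 'OGF' by shifting back 12:
  O -> C
  G -> U
  F -> T
Step 5: 'OGF' decrypts to 'CUT'.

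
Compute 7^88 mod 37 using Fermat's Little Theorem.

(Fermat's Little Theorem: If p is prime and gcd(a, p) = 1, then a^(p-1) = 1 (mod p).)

Step 1: Since 37 is prime, by Fermat's Little Theorem: 7^36 = 1 (mod 37).
Step 2: Reduce exponent: 88 mod 36 = 16.
Step 3: So 7^88 = 7^16 (mod 37).
Step 4: 7^16 mod 37 = 34.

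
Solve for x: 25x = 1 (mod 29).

Step 1: We need x such that 25 * x = 1 (mod 29).
Step 2: Using the extended Euclidean algorithm or trial:
  25 * 7 = 175 = 6 * 29 + 1.
Step 3: Since 175 mod 29 = 1, the inverse is x = 7.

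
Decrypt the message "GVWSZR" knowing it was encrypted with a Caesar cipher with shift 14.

Step 1: Reverse the shift by subtracting 14 from each letter position.
  G (position 6) -> position (6-14) mod 26 = 18 -> S
  V (position 21) -> position (21-14) mod 26 = 7 -> H
  W (position 22) -> position (22-14) mod 26 = 8 -> I
  S (position 18) -> position (18-14) mod 26 = 4 -> E
  Z (position 25) -> position (25-14) mod 26 = 11 -> L
  R (position 17) -> position (17-14) mod 26 = 3 -> D
Decrypted message: SHIELD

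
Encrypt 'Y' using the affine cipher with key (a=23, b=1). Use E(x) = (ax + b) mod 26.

Step 1: Convert 'Y' to number: x = 24.
Step 2: E(24) = (23 * 24 + 1) mod 26 = 553 mod 26 = 7.
Step 3: Convert 7 back to letter: H.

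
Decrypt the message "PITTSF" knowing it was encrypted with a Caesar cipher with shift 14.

Step 1: Reverse the shift by subtracting 14 from each letter position.
  P (position 15) -> position (15-14) mod 26 = 1 -> B
  I (position 8) -> position (8-14) mod 26 = 20 -> U
  T (position 19) -> position (19-14) mod 26 = 5 -> F
  T (position 19) -> position (19-14) mod 26 = 5 -> F
  S (position 18) -> position (18-14) mod 26 = 4 -> E
  F (position 5) -> position (5-14) mod 26 = 17 -> R
Decrypted message: BUFFER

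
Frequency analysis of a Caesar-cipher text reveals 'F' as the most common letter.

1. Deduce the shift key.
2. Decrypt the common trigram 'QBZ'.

Step 1: In English, 'E' is the most frequent letter (12.7%).
Step 2: The most frequent ciphertext letter is 'F' (position 5).
Step 3: Shift = (5 - 4) mod 26 = 1.
Step 4: Decrypt 'QBZ' by shifting back 1:
  Q -> P
  B -> A
  Z -> Y
Step 5: 'QBZ' decrypts to 'PAY'.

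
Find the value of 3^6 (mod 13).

Step 1: Compute 3^6 mod 13 step by step, reducing modulo 13 at each step.
  3^1 mod 13 = 3
  3^2 mod 13 = (3 * 3) mod 13 = 9
  3^3 mod 13 = (9 * 3) mod 13 = 1
  3^4 mod 13 = (1 * 3) mod 13 = 3
  3^5 mod 13 = (3 * 3) mod 13 = 9
  3^6 mod 13 = (9 * 3) mod 13 = 1
Step 2: Result = 1.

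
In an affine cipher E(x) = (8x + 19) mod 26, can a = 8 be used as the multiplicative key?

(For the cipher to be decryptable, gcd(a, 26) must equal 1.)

Step 1: Compute gcd(8, 26).
Step 2: gcd(8, 26) = 2.
Since gcd = 2 != 1, 8 shares a common factor with 26, so it cannot be used.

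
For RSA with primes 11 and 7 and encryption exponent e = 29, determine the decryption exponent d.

Step 1: n = 11 * 7 = 77.
Step 2: phi(n) = 10 * 6 = 60.
Step 3: Find d such that 29 * d = 1 (mod 60).
Step 4: d = 29^(-1) mod 60 = 29.
Verification: 29 * 29 = 841 = 14 * 60 + 1.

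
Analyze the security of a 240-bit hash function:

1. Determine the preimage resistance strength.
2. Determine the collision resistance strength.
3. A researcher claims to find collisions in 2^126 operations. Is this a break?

Step 1: Preimage resistance requires brute-force of 2^240 operations.
Step 2: Collision resistance (birthday bound) = 2^(240/2) = 2^120.
Step 3: The claimed attack costs 2^126 operations.
Step 4: Since 2^126 >= 2^120, the claimed attack is no faster than the generic birthday attack, so this does not break collision resistance.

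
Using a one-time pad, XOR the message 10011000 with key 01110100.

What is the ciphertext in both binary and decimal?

Step 1: Write out the XOR operation bit by bit:
  Message: 10011000
  Key:     01110100
  XOR:     11101100
Step 2: Convert to decimal: 11101100 = 236.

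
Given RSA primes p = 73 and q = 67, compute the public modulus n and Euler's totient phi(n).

Step 1: n = p * q = 73 * 67 = 4891.
Step 2: phi(n) = (p-1)(q-1) = 72 * 66 = 4752.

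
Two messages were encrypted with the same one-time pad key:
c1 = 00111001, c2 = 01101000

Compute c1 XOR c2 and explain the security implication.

Step 1: c1 XOR c2 = (m1 XOR k) XOR (m2 XOR k).
Step 2: By XOR associativity/commutativity: = m1 XOR m2 XOR k XOR k = m1 XOR m2.
Step 3: 00111001 XOR 01101000 = 01010001 = 81.
Step 4: The key cancels out! An attacker learns m1 XOR m2 = 81, revealing the relationship between plaintexts.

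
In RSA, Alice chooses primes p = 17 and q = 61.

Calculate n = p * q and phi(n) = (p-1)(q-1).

Step 1: n = p * q = 17 * 61 = 1037.
Step 2: phi(n) = (p-1)(q-1) = 16 * 60 = 960.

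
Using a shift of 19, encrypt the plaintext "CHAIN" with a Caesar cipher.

Step 1: For each letter, shift forward by 19 positions (mod 26).
  C (position 2) -> position (2+19) mod 26 = 21 -> V
  H (position 7) -> position (7+19) mod 26 = 0 -> A
  A (position 0) -> position (0+19) mod 26 = 19 -> T
  I (position 8) -> position (8+19) mod 26 = 1 -> B
  N (position 13) -> position (13+19) mod 26 = 6 -> G
Result: VATBG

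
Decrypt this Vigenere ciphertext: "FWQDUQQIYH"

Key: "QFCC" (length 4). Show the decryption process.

Step 1: Key 'QFCC' has length 4. Extended key: QFCCQFCCQF
Step 2: Decrypt each position:
  F(5) - Q(16) = 15 = P
  W(22) - F(5) = 17 = R
  Q(16) - C(2) = 14 = O
  D(3) - C(2) = 1 = B
  U(20) - Q(16) = 4 = E
  Q(16) - F(5) = 11 = L
  Q(16) - C(2) = 14 = O
  I(8) - C(2) = 6 = G
  Y(24) - Q(16) = 8 = I
  H(7) - F(5) = 2 = C
Plaintext: PROBELOGIC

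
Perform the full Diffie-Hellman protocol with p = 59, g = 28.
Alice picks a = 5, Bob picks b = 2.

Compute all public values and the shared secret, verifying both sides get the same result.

Step 1: A = g^a mod p = 28^5 mod 59 = 9.
Step 2: B = g^b mod p = 28^2 mod 59 = 17.
Step 3: Alice computes s = B^a mod p = 17^5 mod 59 = 22.
Step 4: Bob computes s = A^b mod p = 9^2 mod 59 = 22.
Both sides agree: shared secret = 22.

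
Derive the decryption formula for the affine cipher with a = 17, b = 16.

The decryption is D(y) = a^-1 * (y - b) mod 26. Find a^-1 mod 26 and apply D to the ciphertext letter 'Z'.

Step 1: Find a^-1, the modular inverse of 17 mod 26.
Step 2: We need 17 * a^-1 = 1 (mod 26).
Step 3: 17 * 23 = 391 = 15 * 26 + 1, so a^-1 = 23.
Step 4: D(y) = 23(y - 16) mod 26.
Step 5: Apply to 'Z' (y = 25): D(25) = 23 * (25 - 16) mod 26 = 23 * 9 mod 26 = 25 -> 'Z'.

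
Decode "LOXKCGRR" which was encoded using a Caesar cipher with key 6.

Step 1: Reverse the shift by subtracting 6 from each letter position.
  L (position 11) -> position (11-6) mod 26 = 5 -> F
  O (position 14) -> position (14-6) mod 26 = 8 -> I
  X (position 23) -> position (23-6) mod 26 = 17 -> R
  K (position 10) -> position (10-6) mod 26 = 4 -> E
  C (position 2) -> position (2-6) mod 26 = 22 -> W
  G (position 6) -> position (6-6) mod 26 = 0 -> A
  R (position 17) -> position (17-6) mod 26 = 11 -> L
  R (position 17) -> position (17-6) mod 26 = 11 -> L
Decrypted message: FIREWALL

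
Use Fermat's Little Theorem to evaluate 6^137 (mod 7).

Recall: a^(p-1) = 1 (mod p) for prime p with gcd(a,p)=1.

Step 1: Since 7 is prime, by Fermat's Little Theorem: 6^6 = 1 (mod 7).
Step 2: Reduce exponent: 137 mod 6 = 5.
Step 3: So 6^137 = 6^5 (mod 7).
Step 4: 6^5 mod 7 = 6.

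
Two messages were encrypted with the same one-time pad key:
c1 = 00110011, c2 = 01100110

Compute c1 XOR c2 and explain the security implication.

Step 1: c1 XOR c2 = (m1 XOR k) XOR (m2 XOR k).
Step 2: By XOR associativity/commutativity: = m1 XOR m2 XOR k XOR k = m1 XOR m2.
Step 3: 00110011 XOR 01100110 = 01010101 = 85.
Step 4: The key cancels out! An attacker learns m1 XOR m2 = 85, revealing the relationship between plaintexts.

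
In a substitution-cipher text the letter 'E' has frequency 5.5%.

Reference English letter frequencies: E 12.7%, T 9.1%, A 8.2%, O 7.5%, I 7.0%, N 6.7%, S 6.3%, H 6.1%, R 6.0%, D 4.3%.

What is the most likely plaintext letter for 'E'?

Step 1: The observed frequency is 5.5%.
Step 2: Compare with English frequencies:
  E: 12.7% (difference: 7.2%)
  T: 9.1% (difference: 3.6%)
  A: 8.2% (difference: 2.7%)
  O: 7.5% (difference: 2.0%)
  I: 7.0% (difference: 1.5%)
  N: 6.7% (difference: 1.2%)
  S: 6.3% (difference: 0.8%)
  H: 6.1% (difference: 0.6%)
  R: 6.0% (difference: 0.5%) <-- closest
  D: 4.3% (difference: 1.2%)
Step 3: 'E' most likely represents 'R' (frequency 6.0%).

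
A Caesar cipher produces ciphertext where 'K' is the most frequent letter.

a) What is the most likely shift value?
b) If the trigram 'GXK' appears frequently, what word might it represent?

Step 1: In English, 'E' is the most frequent letter (12.7%).
Step 2: The most frequent ciphertext letter is 'K' (position 10).
Step 3: Shift = (10 - 4) mod 26 = 6.
Step 4: Decrypt 'GXK' by shifting back 6:
  G -> A
  X -> R
  K -> E
Step 5: 'GXK' decrypts to 'ARE'.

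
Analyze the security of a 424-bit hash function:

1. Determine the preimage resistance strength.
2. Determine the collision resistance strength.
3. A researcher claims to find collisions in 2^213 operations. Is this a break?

Step 1: Preimage resistance requires brute-force of 2^424 operations.
Step 2: Collision resistance (birthday bound) = 2^(424/2) = 2^212.
Step 3: The claimed attack costs 2^213 operations.
Step 4: Since 2^213 >= 2^212, the claimed attack is no faster than the generic birthday attack, so this does not break collision resistance.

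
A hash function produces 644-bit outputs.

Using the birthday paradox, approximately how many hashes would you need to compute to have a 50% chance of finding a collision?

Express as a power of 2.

Step 1: The birthday paradox gives collision probability ~50% after sqrt(2^n) = 2^(n/2) hashes.
Step 2: For 644-bit output: 2^(644/2) = 2^322.
Step 3: Approximately 2^322 hash computations needed.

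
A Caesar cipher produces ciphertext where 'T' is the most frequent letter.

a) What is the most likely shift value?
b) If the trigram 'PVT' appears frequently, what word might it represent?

Step 1: In English, 'E' is the most frequent letter (12.7%).
Step 2: The most frequent ciphertext letter is 'T' (position 19).
Step 3: Shift = (19 - 4) mod 26 = 15.
Step 4: Decrypt 'PVT' by shifting back 15:
  P -> A
  V -> G
  T -> E
Step 5: 'PVT' decrypts to 'AGE'.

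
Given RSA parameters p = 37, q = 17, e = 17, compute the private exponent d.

Step 1: n = 37 * 17 = 629.
Step 2: phi(n) = 36 * 16 = 576.
Step 3: Find d such that 17 * d = 1 (mod 576).
Step 4: d = 17^(-1) mod 576 = 305.
Verification: 17 * 305 = 5185 = 9 * 576 + 1.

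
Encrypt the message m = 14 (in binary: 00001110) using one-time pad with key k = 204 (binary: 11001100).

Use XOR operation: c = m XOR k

Step 1: Write out the XOR operation bit by bit:
  Message: 00001110
  Key:     11001100
  XOR:     11000010
Step 2: Convert to decimal: 11000010 = 194.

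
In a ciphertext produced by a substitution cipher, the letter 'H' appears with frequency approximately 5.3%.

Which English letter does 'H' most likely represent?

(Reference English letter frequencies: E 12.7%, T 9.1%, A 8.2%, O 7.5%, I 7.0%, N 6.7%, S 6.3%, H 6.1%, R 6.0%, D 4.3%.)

Step 1: The observed frequency is 5.3%.
Step 2: Compare with English frequencies:
  E: 12.7% (difference: 7.4%)
  T: 9.1% (difference: 3.8%)
  A: 8.2% (difference: 2.9%)
  O: 7.5% (difference: 2.2%)
  I: 7.0% (difference: 1.7%)
  N: 6.7% (difference: 1.4%)
  S: 6.3% (difference: 1.0%)
  H: 6.1% (difference: 0.8%)
  R: 6.0% (difference: 0.7%) <-- closest
  D: 4.3% (difference: 1.0%)
Step 3: 'H' most likely represents 'R' (frequency 6.0%).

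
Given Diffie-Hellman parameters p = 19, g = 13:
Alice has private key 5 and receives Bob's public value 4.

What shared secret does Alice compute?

Step 1: s = B^a mod p = 4^5 mod 19.
  4^1 mod 19 = 4
  4^2 mod 19 = (4 * 4) mod 19 = 16
  4^3 mod 19 = (16 * 4) mod 19 = 7
  4^4 mod 19 = (7 * 4) mod 19 = 9
  4^5 mod 19 = (9 * 4) mod 19 = 17
Result: shared secret = 17.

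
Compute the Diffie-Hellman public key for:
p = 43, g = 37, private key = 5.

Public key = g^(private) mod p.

Step 1: A = g^a mod p = 37^5 mod 43.
  37^1 mod 43 = 37
  37^2 mod 43 = (37 * 37) mod 43 = 36
  37^3 mod 43 = (36 * 37) mod 43 = 42
  37^4 mod 43 = (42 * 37) mod 43 = 6
  37^5 mod 43 = (6 * 37) mod 43 = 7
Result: A = 7.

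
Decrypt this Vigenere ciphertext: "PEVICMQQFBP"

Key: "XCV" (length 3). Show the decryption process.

Step 1: Key 'XCV' has length 3. Extended key: XCVXCVXCVXC
Step 2: Decrypt each position:
  P(15) - X(23) = 18 = S
  E(4) - C(2) = 2 = C
  V(21) - V(21) = 0 = A
  I(8) - X(23) = 11 = L
  C(2) - C(2) = 0 = A
  M(12) - V(21) = 17 = R
  Q(16) - X(23) = 19 = T
  Q(16) - C(2) = 14 = O
  F(5) - V(21) = 10 = K
  B(1) - X(23) = 4 = E
  P(15) - C(2) = 13 = N
Plaintext: SCALARTOKEN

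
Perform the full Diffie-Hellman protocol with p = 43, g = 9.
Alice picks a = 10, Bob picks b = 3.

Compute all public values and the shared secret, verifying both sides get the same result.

Step 1: A = g^a mod p = 9^10 mod 43 = 14.
Step 2: B = g^b mod p = 9^3 mod 43 = 41.
Step 3: Alice computes s = B^a mod p = 41^10 mod 43 = 35.
Step 4: Bob computes s = A^b mod p = 14^3 mod 43 = 35.
Both sides agree: shared secret = 35.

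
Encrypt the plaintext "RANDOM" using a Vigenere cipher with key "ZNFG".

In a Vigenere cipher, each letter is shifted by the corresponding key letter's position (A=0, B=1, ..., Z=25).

Step 1: Repeat key to match plaintext length:
  Plaintext: RANDOM
  Key:       ZNFGZN
Step 2: Encrypt each letter:
  R(17) + Z(25) = (17+25) mod 26 = 16 = Q
  A(0) + N(13) = (0+13) mod 26 = 13 = N
  N(13) + F(5) = (13+5) mod 26 = 18 = S
  D(3) + G(6) = (3+6) mod 26 = 9 = J
  O(14) + Z(25) = (14+25) mod 26 = 13 = N
  M(12) + N(13) = (12+13) mod 26 = 25 = Z
Ciphertext: QNSJNZ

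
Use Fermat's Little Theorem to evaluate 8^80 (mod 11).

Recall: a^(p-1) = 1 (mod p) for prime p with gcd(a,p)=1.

Step 1: Since 11 is prime, by Fermat's Little Theorem: 8^10 = 1 (mod 11).
Step 2: Reduce exponent: 80 mod 10 = 0.
Step 3: So 8^80 = 8^0 (mod 11).
Step 4: 8^0 mod 11 = 1.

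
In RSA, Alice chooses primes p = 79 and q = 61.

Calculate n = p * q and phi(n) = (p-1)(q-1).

Step 1: n = p * q = 79 * 61 = 4819.
Step 2: phi(n) = (p-1)(q-1) = 78 * 60 = 4680.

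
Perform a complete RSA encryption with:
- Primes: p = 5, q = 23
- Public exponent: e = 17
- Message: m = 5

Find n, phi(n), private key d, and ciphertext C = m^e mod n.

Step 1: n = 5 * 23 = 115.
Step 2: phi(n) = (5-1)(23-1) = 4 * 22 = 88.
Step 3: Find d = 17^(-1) mod 88 = 57.
  Verify: 17 * 57 = 969 = 1 (mod 88).
Step 4: C = 5^17 mod 115 = 15.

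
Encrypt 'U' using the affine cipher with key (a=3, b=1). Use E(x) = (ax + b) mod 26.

Step 1: Convert 'U' to number: x = 20.
Step 2: E(20) = (3 * 20 + 1) mod 26 = 61 mod 26 = 9.
Step 3: Convert 9 back to letter: J.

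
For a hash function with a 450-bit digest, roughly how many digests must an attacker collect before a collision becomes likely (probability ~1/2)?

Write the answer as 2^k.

Step 1: The birthday paradox gives collision probability ~50% after sqrt(2^n) = 2^(n/2) hashes.
Step 2: For 450-bit output: 2^(450/2) = 2^225.
Step 3: Approximately 2^225 hash computations needed.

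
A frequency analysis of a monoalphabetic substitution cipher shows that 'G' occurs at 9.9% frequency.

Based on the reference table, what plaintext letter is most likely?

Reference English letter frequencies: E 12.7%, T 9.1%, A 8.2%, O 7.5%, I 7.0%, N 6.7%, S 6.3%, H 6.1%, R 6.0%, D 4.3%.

Step 1: The observed frequency is 9.9%.
Step 2: Compare with English frequencies:
  E: 12.7% (difference: 2.8%)
  T: 9.1% (difference: 0.8%) <-- closest
  A: 8.2% (difference: 1.7%)
  O: 7.5% (difference: 2.4%)
  I: 7.0% (difference: 2.9%)
  N: 6.7% (difference: 3.2%)
  S: 6.3% (difference: 3.6%)
  H: 6.1% (difference: 3.8%)
  R: 6.0% (difference: 3.9%)
  D: 4.3% (difference: 5.6%)
Step 3: 'G' most likely represents 'T' (frequency 9.1%).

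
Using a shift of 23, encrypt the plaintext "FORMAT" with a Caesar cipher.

Step 1: For each letter, shift forward by 23 positions (mod 26).
  F (position 5) -> position (5+23) mod 26 = 2 -> C
  O (position 14) -> position (14+23) mod 26 = 11 -> L
  R (position 17) -> position (17+23) mod 26 = 14 -> O
  M (position 12) -> position (12+23) mod 26 = 9 -> J
  A (position 0) -> position (0+23) mod 26 = 23 -> X
  T (position 19) -> position (19+23) mod 26 = 16 -> Q
Result: CLOJXQ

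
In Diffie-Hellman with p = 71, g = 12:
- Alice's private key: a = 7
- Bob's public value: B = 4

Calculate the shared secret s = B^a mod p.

Step 1: s = B^a mod p = 4^7 mod 71.
  4^1 mod 71 = 4
  4^2 mod 71 = (4 * 4) mod 71 = 16
  4^3 mod 71 = (16 * 4) mod 71 = 64
  4^4 mod 71 = (64 * 4) mod 71 = 43
  4^5 mod 71 = (43 * 4) mod 71 = 30
  4^6 mod 71 = (30 * 4) mod 71 = 49
  4^7 mod 71 = (49 * 4) mod 71 = 54
Result: shared secret = 54.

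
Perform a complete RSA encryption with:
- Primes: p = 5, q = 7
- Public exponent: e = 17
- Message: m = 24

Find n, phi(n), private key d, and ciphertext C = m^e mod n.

Step 1: n = 5 * 7 = 35.
Step 2: phi(n) = (5-1)(7-1) = 4 * 6 = 24.
Step 3: Find d = 17^(-1) mod 24 = 17.
  Verify: 17 * 17 = 289 = 1 (mod 24).
Step 4: C = 24^17 mod 35 = 19.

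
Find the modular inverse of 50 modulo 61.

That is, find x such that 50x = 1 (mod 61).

Step 1: We need x such that 50 * x = 1 (mod 61).
Step 2: Using the extended Euclidean algorithm or trial:
  50 * 11 = 550 = 9 * 61 + 1.
Step 3: Since 550 mod 61 = 1, the inverse is x = 11.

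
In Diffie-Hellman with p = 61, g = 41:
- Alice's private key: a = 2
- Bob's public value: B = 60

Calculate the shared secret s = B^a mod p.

Step 1: s = B^a mod p = 60^2 mod 61.
  60^1 mod 61 = 60
  60^2 mod 61 = (60 * 60) mod 61 = 1
Result: shared secret = 1.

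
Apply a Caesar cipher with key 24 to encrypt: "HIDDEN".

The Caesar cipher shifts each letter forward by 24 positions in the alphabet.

Step 1: For each letter, shift forward by 24 positions (mod 26).
  H (position 7) -> position (7+24) mod 26 = 5 -> F
  I (position 8) -> position (8+24) mod 26 = 6 -> G
  D (position 3) -> position (3+24) mod 26 = 1 -> B
  D (position 3) -> position (3+24) mod 26 = 1 -> B
  E (position 4) -> position (4+24) mod 26 = 2 -> C
  N (position 13) -> position (13+24) mod 26 = 11 -> L
Result: FGBBCL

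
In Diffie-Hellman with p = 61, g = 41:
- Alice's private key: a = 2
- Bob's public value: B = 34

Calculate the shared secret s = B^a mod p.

Step 1: s = B^a mod p = 34^2 mod 61.
  34^1 mod 61 = 34
  34^2 mod 61 = (34 * 34) mod 61 = 58
Result: shared secret = 58.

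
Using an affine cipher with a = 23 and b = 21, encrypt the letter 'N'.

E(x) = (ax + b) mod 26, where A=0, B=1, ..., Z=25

Step 1: Convert 'N' to number: x = 13.
Step 2: E(13) = (23 * 13 + 21) mod 26 = 320 mod 26 = 8.
Step 3: Convert 8 back to letter: I.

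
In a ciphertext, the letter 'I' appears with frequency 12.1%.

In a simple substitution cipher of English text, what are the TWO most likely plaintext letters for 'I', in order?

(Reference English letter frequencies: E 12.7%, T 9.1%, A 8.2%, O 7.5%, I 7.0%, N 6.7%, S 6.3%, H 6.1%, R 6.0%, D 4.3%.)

Step 1: Observed frequency of 'I' is 12.1%.
Step 2: Compute distances to each reference frequency and sort:
  E (12.7%): difference = 0.6% <-- BEST
  T (9.1%): difference = 3.0% <-- RUNNER-UP
  A (8.2%): difference = 3.9%
  O (7.5%): difference = 4.6%
  I (7.0%): difference = 5.1%
Step 3: Most likely is 'E' (12.7%, diff 0.6%); second most likely is 'T' (9.1%, diff 3.0%).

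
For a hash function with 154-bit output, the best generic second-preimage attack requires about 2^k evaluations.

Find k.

Step 1: The hash has a 154-bit output.
Step 2: Second-preimage resistance means: given a specific input x, it should be infeasible to find a different y with h(y) = h(x).
With a 154-bit output, a generic search for a second preimage costs about 2^154 evaluations (each trial matches the fixed target with probability 2^-154).
Step 3: Security level = 154 bits.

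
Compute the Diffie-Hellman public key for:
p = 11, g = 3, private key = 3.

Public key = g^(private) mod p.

Step 1: A = g^a mod p = 3^3 mod 11.
  3^1 mod 11 = 3
  3^2 mod 11 = (3 * 3) mod 11 = 9
  3^3 mod 11 = (9 * 3) mod 11 = 5
Result: A = 5.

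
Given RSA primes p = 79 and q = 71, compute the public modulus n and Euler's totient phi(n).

Step 1: n = p * q = 79 * 71 = 5609.
Step 2: phi(n) = (p-1)(q-1) = 78 * 70 = 5460.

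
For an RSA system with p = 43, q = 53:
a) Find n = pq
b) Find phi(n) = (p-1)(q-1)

Step 1: n = p * q = 43 * 53 = 2279.
Step 2: phi(n) = (p-1)(q-1) = 42 * 52 = 2184.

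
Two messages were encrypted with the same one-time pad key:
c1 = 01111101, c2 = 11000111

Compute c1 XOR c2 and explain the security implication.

Step 1: c1 XOR c2 = (m1 XOR k) XOR (m2 XOR k).
Step 2: By XOR associativity/commutativity: = m1 XOR m2 XOR k XOR k = m1 XOR m2.
Step 3: 01111101 XOR 11000111 = 10111010 = 186.
Step 4: The key cancels out! An attacker learns m1 XOR m2 = 186, revealing the relationship between plaintexts.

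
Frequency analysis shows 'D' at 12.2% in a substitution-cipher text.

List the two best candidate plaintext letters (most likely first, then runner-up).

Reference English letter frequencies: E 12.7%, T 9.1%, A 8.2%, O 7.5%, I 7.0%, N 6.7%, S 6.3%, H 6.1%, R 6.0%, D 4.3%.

Step 1: Observed frequency of 'D' is 12.2%.
Step 2: Compute distances to each reference frequency and sort:
  E (12.7%): difference = 0.5% <-- BEST
  T (9.1%): difference = 3.1% <-- RUNNER-UP
  A (8.2%): difference = 4.0%
  O (7.5%): difference = 4.7%
  I (7.0%): difference = 5.2%
Step 3: Most likely is 'E' (12.7%, diff 0.5%); second most likely is 'T' (9.1%, diff 3.1%).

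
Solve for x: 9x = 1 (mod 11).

Step 1: We need x such that 9 * x = 1 (mod 11).
Step 2: Using the extended Euclidean algorithm or trial:
  9 * 5 = 45 = 4 * 11 + 1.
Step 3: Since 45 mod 11 = 1, the inverse is x = 5.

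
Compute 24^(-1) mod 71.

Step 1: We need x such that 24 * x = 1 (mod 71).
Step 2: Using the extended Euclidean algorithm or trial:
  24 * 3 = 72 = 1 * 71 + 1.
Step 3: Since 72 mod 71 = 1, the inverse is x = 3.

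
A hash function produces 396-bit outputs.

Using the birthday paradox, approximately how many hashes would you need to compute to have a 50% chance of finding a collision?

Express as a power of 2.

Step 1: The birthday paradox gives collision probability ~50% after sqrt(2^n) = 2^(n/2) hashes.
Step 2: For 396-bit output: 2^(396/2) = 2^198.
Step 3: Approximately 2^198 hash computations needed.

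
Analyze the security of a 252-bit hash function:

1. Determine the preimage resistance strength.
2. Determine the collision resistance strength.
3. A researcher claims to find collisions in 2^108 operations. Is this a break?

Step 1: Preimage resistance requires brute-force of 2^252 operations.
Step 2: Collision resistance (birthday bound) = 2^(252/2) = 2^126.
Step 3: The claimed attack costs 2^108 operations.
Step 4: Since 2^108 < 2^126, the claimed attack beats the generic birthday bound, so collision resistance is broken.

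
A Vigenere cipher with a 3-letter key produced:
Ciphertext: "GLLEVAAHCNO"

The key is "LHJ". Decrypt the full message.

Step 1: Key 'LHJ' has length 3. Extended key: LHJLHJLHJLH
Step 2: Decrypt each position:
  G(6) - L(11) = 21 = V
  L(11) - H(7) = 4 = E
  L(11) - J(9) = 2 = C
  E(4) - L(11) = 19 = T
  V(21) - H(7) = 14 = O
  A(0) - J(9) = 17 = R
  A(0) - L(11) = 15 = P
  H(7) - H(7) = 0 = A
  C(2) - J(9) = 19 = T
  N(13) - L(11) = 2 = C
  O(14) - H(7) = 7 = H
Plaintext: VECTORPATCH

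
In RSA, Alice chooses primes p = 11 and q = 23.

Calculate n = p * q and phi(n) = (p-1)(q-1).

Step 1: n = p * q = 11 * 23 = 253.
Step 2: phi(n) = (p-1)(q-1) = 10 * 22 = 220.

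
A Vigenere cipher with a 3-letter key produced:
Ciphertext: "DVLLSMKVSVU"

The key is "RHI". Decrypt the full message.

Step 1: Key 'RHI' has length 3. Extended key: RHIRHIRHIRH
Step 2: Decrypt each position:
  D(3) - R(17) = 12 = M
  V(21) - H(7) = 14 = O
  L(11) - I(8) = 3 = D
  L(11) - R(17) = 20 = U
  S(18) - H(7) = 11 = L
  M(12) - I(8) = 4 = E
  K(10) - R(17) = 19 = T
  V(21) - H(7) = 14 = O
  S(18) - I(8) = 10 = K
  V(21) - R(17) = 4 = E
  U(20) - H(7) = 13 = N
Plaintext: MODULETOKEN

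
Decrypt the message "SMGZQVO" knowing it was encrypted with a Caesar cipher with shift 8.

Step 1: Reverse the shift by subtracting 8 from each letter position.
  S (position 18) -> position (18-8) mod 26 = 10 -> K
  M (position 12) -> position (12-8) mod 26 = 4 -> E
  G (position 6) -> position (6-8) mod 26 = 24 -> Y
  Z (position 25) -> position (25-8) mod 26 = 17 -> R
  Q (position 16) -> position (16-8) mod 26 = 8 -> I
  V (position 21) -> position (21-8) mod 26 = 13 -> N
  O (position 14) -> position (14-8) mod 26 = 6 -> G
Decrypted message: KEYRING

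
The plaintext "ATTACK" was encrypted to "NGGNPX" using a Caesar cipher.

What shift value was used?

Step 1: Compare first letters: A (position 0) -> N (position 13).
Step 2: Shift = (13 - 0) mod 26 = 13.
The shift value is 13.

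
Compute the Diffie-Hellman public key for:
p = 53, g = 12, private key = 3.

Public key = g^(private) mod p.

Step 1: A = g^a mod p = 12^3 mod 53.
  12^1 mod 53 = 12
  12^2 mod 53 = (12 * 12) mod 53 = 38
  12^3 mod 53 = (38 * 12) mod 53 = 32
Result: A = 32.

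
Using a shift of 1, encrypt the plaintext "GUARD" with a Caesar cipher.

Step 1: For each letter, shift forward by 1 positions (mod 26).
  G (position 6) -> position (6+1) mod 26 = 7 -> H
  U (position 20) -> position (20+1) mod 26 = 21 -> V
  A (position 0) -> position (0+1) mod 26 = 1 -> B
  R (position 17) -> position (17+1) mod 26 = 18 -> S
  D (position 3) -> position (3+1) mod 26 = 4 -> E
Result: HVBSE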